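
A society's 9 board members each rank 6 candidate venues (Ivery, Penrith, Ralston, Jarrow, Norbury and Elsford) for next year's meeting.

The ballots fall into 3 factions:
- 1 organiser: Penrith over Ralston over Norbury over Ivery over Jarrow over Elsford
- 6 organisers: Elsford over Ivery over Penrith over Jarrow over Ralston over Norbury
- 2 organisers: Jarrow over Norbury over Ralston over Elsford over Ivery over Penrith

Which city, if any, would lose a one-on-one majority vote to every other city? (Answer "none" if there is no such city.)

Pairwise majorities:
Ivery vs Penrith: Ivery, 8–1.
Ivery vs Ralston: Ivery preferred on 6 ballots; Ivery wins 6–3.
Ivery vs Jarrow: Ivery wins 7–2.
Ivery vs Norbury: Ivery is ranked higher on 6 ballots, Norbury on 3. Ivery wins 6–3.
Ivery–Elsford: Elsford 8–1.
Penrith vs Ralston: 1+6 = 7 for Penrith, 2 for Ralston — Penrith by 7–2.
Penrith vs Jarrow: Penrith preferred on 1+6 = 7 ballots; Penrith wins 7–2.
Penrith vs Norbury: 7 to 2, Penrith.
Penrith vs Elsford: 1 to 8, Elsford.
Ralston vs Jarrow: Ralston preferred on 1 ballot; Jarrow wins 8–1.
Ralston vs Norbury: Ralston preferred on 1+6 = 7 ballots; Ralston wins 7–2.
Ralston vs Elsford: Ralston is ranked higher on 1+2 = 3 ballots, Elsford on 6. Elsford wins 6–3.
Jarrow vs Norbury: 6+2 = 8 for Jarrow, 1 for Norbury — Jarrow by 8–1.
Jarrow vs Elsford: 3 to 6, Elsford.
Norbury–Elsford: Elsford 6–3.
Norbury loses to every other city — it is the Condorcet loser.

Norbury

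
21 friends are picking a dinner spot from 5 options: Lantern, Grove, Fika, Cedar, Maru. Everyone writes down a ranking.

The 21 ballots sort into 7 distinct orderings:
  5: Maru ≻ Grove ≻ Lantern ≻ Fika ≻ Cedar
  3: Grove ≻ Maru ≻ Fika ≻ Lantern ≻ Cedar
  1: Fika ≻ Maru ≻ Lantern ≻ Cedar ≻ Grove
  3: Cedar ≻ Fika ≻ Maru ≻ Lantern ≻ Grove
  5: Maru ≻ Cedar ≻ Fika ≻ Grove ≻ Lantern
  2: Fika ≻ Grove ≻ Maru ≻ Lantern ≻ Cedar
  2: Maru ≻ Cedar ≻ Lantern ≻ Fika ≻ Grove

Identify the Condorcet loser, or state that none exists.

Pairwise majorities:
Lantern–Grove: Grove 15–6.
Lantern vs Fika: Lantern is ranked higher on 5+2 = 7 ballots, Fika on 14. Fika wins 14–7.
Lantern vs Cedar: Lantern preferred on 5+3+1+2 = 11 ballots; Lantern wins 11–10.
Lantern–Maru: Maru 21–0.
Grove–Fika: Fika 13–8.
Grove vs Cedar: Cedar wins 11–10.
Grove vs Maru: 3+2 = 5 for Grove, 16 for Maru — Maru by 16–5.
Fika vs Cedar: Fika wins 11–10.
Fika vs Maru: Maru wins 15–6.
Cedar vs Maru: Cedar is ranked higher on 3 ballots, Maru on 18. Maru wins 18–3.
No restaurant is winless: Lantern beats Cedar; Grove beats Lantern; Fika beats Lantern; Cedar beats Grove; Maru beats Lantern. There is no Condorcet loser.

none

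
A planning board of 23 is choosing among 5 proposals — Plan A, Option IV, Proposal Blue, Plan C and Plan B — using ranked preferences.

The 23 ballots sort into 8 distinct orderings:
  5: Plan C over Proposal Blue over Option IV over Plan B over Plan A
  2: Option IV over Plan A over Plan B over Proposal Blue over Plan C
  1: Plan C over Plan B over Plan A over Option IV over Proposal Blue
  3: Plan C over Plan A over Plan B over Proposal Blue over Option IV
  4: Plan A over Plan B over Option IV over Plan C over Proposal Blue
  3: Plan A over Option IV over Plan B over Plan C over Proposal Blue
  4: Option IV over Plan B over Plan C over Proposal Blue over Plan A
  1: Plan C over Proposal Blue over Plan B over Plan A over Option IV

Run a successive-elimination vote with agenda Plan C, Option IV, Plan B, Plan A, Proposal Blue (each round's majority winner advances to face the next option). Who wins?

Plan A

Round 1: Plan C vs Option IV — 10–13, Option IV advances.
Round 2: Option IV vs Plan B — 14–9, Option IV advances.
Round 3: Option IV vs Plan A — 11–12, Plan A advances.
Round 4: Plan A vs Proposal Blue — 13–10, Plan A advances.
Plan A survives the agenda.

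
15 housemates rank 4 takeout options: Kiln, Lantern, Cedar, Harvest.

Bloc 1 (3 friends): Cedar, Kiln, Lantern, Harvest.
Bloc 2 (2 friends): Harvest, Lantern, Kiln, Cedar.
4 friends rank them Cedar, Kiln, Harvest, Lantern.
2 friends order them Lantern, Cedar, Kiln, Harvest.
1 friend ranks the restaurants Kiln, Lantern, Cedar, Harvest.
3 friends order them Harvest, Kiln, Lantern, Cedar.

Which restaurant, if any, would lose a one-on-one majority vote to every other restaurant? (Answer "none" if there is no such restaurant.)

none

Head-to-head results (15 friends):
Kiln vs Lantern: Kiln preferred on 3+4+1+3 = 11 ballots; Kiln wins 11–4.
Kiln vs Cedar: Kiln preferred on 2+1+3 = 6 ballots; Cedar wins 9–6.
Kiln–Harvest: Kiln 10–5.
Lantern–Cedar: Lantern 8–7.
Lantern–Harvest: Harvest 9–6.
Cedar vs Harvest: 10 to 5, Cedar.
No restaurant is winless: Kiln beats Lantern; Lantern beats Cedar; Cedar beats Kiln; Harvest beats Lantern. There is no Condorcet loser.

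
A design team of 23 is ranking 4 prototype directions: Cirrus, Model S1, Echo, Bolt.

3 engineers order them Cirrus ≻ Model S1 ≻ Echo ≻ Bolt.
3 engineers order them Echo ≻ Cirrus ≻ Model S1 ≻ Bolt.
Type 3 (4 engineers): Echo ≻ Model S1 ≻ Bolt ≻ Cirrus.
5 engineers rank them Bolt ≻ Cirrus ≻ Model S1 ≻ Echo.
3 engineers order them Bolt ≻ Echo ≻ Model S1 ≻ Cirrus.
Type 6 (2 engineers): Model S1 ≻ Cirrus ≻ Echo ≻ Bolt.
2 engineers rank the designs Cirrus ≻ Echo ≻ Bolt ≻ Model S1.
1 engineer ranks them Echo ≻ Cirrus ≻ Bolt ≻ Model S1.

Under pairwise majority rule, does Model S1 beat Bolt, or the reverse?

Model S1

Ballots ranking Model S1 above Bolt: 3 + 3 + 4 + 2 = 12.
Ballots ranking Bolt above Model S1: 23 − 12 = 11.
Model S1 wins the head-to-head 12–11.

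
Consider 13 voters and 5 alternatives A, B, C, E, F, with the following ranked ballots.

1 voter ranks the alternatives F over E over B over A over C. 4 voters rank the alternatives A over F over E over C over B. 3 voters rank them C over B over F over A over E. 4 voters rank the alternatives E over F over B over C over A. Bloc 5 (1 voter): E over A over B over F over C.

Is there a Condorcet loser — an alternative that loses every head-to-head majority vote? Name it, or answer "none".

Head-to-head results (13 voters):
A–B: B 8–5.
A vs C: 6 to 7, C.
A vs E: A wins 7–6.
A vs F: 4+1 = 5 for A, 8 for F — F by 8–5.
B vs C: 6 to 7, C.
B vs E: B preferred on 3 ballots; E wins 10–3.
B vs F: F wins 9–4.
C vs E: 3 to 10, E.
C vs F: C preferred on 3 ballots; F wins 10–3.
E vs F: F wins 8–5.
Each alternative has at least one pairwise win (A beats E; B beats A; C beats A; E beats B; F beats A) — no Condorcet loser.

none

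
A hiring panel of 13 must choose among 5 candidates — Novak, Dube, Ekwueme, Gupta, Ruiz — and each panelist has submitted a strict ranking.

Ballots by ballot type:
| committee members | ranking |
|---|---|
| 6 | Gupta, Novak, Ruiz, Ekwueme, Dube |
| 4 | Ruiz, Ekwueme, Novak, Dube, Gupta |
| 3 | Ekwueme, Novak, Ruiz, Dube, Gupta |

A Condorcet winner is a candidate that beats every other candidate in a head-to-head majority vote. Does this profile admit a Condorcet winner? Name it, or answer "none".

none

Check each pair by majority over 13 ballots:
Novak vs Dube: 13 to 0, Novak.
Novak vs Ekwueme: Novak is ranked higher on 6 ballots, Ekwueme on 7. Ekwueme wins 7–6.
Novak vs Gupta: 4+3 = 7 for Novak, 6 for Gupta — Novak by 7–6.
Novak vs Ruiz: Novak is ranked higher on 6+3 = 9 ballots, Ruiz on 4. Novak wins 9–4.
Dube vs Ekwueme: 0 to 13, Ekwueme.
Dube vs Gupta: Dube is ranked higher on 4+3 = 7 ballots, Gupta on 6. Dube wins 7–6.
Dube vs Ruiz: 0 to 13, Ruiz.
Ekwueme vs Gupta: 4+3 = 7 for Ekwueme, 6 for Gupta — Ekwueme by 7–6.
Ekwueme vs Ruiz: Ekwueme preferred on 3 ballots; Ruiz wins 10–3.
Gupta vs Ruiz: Gupta is ranked higher on 6 ballots, Ruiz on 7. Ruiz wins 7–6.
Every candidate loses at least once (Novak loses to Ekwueme; Dube loses to Novak; Ekwueme loses to Ruiz; Gupta loses to Novak; Ruiz loses to Novak). The majority relation contains the cycle Novak > Ruiz > Ekwueme > Novak, so there is no Condorcet winner.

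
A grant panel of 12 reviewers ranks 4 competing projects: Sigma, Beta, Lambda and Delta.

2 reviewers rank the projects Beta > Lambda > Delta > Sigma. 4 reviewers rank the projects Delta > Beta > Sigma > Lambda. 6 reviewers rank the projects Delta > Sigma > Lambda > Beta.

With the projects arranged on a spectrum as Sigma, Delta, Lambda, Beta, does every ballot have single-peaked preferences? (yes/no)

no

Axis positions: Sigma=1, Delta=2, Lambda=3, Beta=4.
Faction 1 (peak Beta at position 4): ranking walks positions 4-3-2-1, expanding outward from the peak — single-peaked.
Faction 2: ranking walks positions 2-4-1-3; Beta is ranked above Lambda even though Lambda lies between Beta and the peak Delta on the axis — preferences dip and rise again. Not single-peaked.
Faction 3 (peak Delta at position 2): ranking walks positions 2-1-3-4, expanding outward from the peak — single-peaked.
Faction 2 violates single-peakedness, so the profile is not single-peaked on this axis.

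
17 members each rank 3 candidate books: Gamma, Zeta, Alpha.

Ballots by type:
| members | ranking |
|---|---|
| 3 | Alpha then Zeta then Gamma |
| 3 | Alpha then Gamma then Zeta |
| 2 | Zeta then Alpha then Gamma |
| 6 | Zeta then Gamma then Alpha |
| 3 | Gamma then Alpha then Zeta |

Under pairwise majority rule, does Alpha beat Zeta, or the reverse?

Alpha

Ballots ranking Alpha above Zeta: 3 + 3 + 3 = 9.
Ballots ranking Zeta above Alpha: 17 − 9 = 8.
Alpha wins the head-to-head 9–8.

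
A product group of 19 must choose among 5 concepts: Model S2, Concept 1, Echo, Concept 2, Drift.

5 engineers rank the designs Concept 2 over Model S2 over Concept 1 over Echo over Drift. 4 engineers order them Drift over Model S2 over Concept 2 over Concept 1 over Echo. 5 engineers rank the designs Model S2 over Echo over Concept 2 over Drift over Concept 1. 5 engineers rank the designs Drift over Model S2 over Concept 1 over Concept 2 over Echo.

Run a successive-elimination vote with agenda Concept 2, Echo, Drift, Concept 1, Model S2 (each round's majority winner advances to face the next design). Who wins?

Round 1: Concept 2 vs Echo — 14–5, Concept 2 advances.
Round 2: Concept 2 vs Drift — 10–9, Concept 2 advances.
Round 3: Concept 2 vs Concept 1 — 14–5, Concept 2 advances.
Round 4: Concept 2 vs Model S2 — 5–14, Model S2 advances.
Model S2 survives the agenda.

Model S2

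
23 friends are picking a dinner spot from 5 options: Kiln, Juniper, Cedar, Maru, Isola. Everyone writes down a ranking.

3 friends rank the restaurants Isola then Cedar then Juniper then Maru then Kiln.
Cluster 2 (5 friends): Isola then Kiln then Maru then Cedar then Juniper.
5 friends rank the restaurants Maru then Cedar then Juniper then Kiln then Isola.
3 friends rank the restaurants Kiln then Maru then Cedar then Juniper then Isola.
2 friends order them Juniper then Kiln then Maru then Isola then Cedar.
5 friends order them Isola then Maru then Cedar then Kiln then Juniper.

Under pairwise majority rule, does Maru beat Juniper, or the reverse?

Maru

Ballots ranking Maru above Juniper: 5 + 5 + 3 + 5 = 18.
Ballots ranking Juniper above Maru: 23 − 18 = 5.
Maru wins the head-to-head 18–5.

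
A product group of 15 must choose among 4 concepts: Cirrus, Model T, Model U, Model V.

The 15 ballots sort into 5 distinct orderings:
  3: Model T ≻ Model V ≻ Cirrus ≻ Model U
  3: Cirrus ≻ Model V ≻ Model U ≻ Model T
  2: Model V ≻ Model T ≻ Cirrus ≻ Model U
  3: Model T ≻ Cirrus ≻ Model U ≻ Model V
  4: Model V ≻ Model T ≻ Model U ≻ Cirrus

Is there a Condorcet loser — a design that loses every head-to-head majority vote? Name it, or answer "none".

Pairwise majorities:
Cirrus vs Model T: Model T wins 12–3.
Cirrus vs Model U: Cirrus preferred on 3+3+2+3 = 11 ballots; Cirrus wins 11–4.
Cirrus vs Model V: Cirrus is ranked higher on 3+3 = 6 ballots, Model V on 9. Model V wins 9–6.
Model T vs Model U: Model T is ranked higher on 3+2+3+4 = 12 ballots, Model U on 3. Model T wins 12–3.
Model T vs Model V: Model V wins 9–6.
Model U vs Model V: Model V wins 12–3.
Model U loses to every other design — it is the Condorcet loser.

Model U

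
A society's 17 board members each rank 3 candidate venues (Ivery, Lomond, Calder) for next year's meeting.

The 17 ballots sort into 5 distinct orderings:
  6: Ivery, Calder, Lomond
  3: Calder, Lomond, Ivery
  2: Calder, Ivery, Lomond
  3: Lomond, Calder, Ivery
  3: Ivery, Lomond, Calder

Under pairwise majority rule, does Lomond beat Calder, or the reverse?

Calder

Ballots ranking Lomond above Calder: 3 + 3 = 6.
Ballots ranking Calder above Lomond: 17 − 6 = 11.
Calder wins the head-to-head 11–6.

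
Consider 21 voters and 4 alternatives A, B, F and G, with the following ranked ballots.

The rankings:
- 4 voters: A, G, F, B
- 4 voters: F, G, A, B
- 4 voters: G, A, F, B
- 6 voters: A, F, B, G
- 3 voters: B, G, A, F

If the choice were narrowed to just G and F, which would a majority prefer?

Ballots ranking G above F: 4 + 4 + 3 = 11.
Ballots ranking F above G: 21 − 11 = 10.
G wins the head-to-head 11–10.

G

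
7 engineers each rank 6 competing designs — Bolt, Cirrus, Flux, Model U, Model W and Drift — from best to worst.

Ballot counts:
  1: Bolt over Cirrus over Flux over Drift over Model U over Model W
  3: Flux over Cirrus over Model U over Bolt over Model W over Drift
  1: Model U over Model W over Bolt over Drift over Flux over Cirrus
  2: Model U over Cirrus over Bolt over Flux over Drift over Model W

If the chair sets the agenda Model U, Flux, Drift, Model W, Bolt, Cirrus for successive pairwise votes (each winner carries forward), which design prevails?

Round 1: Model U vs Flux — 3–4, Flux advances.
Round 2: Flux vs Drift — 6–1, Flux advances.
Round 3: Flux vs Model W — 6–1, Flux advances.
Round 4: Flux vs Bolt — 3–4, Bolt advances.
Round 5: Bolt vs Cirrus — 2–5, Cirrus advances.
The agenda winner is Cirrus.

Cirrus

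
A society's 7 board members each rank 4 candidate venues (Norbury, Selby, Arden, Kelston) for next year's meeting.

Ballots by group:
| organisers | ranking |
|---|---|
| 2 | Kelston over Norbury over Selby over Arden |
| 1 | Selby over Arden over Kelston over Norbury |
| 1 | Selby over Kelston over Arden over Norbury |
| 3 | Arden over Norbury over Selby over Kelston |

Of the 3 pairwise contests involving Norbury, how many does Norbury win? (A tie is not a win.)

Norbury against each rival (7 organisers):
Norbury vs Selby: Norbury preferred on 2+3 = 5 ballots; Norbury wins 5–2.
Norbury vs Arden: Arden, 5–2.
Norbury vs Kelston: 3 for Norbury, 4 for Kelston — Kelston by 4–3.
Norbury beats Selby; loses to Arden, Kelston — 1 pairwise win.

1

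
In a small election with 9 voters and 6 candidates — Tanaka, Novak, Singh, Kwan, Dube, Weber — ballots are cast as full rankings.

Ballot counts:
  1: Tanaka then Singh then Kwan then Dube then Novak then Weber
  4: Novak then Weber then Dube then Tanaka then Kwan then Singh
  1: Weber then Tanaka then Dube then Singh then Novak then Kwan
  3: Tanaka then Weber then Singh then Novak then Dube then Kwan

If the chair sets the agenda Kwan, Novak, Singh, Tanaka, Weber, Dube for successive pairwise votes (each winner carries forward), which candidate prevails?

Round 1: Kwan vs Novak — 1–8, Novak advances.
Round 2: Novak vs Singh — 4–5, Singh advances.
Round 3: Singh vs Tanaka — 0–9, Tanaka advances.
Round 4: Tanaka vs Weber — 4–5, Weber advances.
Round 5: Weber vs Dube — 8–1, Weber advances.
The agenda winner is Weber.

Weber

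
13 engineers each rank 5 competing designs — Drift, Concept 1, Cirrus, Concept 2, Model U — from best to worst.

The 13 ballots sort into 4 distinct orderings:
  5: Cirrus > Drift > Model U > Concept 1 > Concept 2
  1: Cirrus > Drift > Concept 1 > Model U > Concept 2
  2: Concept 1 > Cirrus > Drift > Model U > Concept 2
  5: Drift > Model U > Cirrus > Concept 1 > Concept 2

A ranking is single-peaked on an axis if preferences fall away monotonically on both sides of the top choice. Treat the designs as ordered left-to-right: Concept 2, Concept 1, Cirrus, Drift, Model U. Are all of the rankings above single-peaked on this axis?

Axis positions: Concept 2=1, Concept 1=2, Cirrus=3, Drift=4, Model U=5.
Group 1 (peak Cirrus at position 3): ranking walks positions 3-4-5-2-1, expanding outward from the peak — single-peaked.
Group 2 (peak Cirrus at position 3): ranking walks positions 3-4-2-5-1, expanding outward from the peak — single-peaked.
Group 3 (peak Concept 1 at position 2): ranking walks positions 2-3-4-5-1, expanding outward from the peak — single-peaked.
Group 4 (peak Drift at position 4): ranking walks positions 4-5-3-2-1, expanding outward from the peak — single-peaked.
Every ranking is single-peaked on this axis.

yes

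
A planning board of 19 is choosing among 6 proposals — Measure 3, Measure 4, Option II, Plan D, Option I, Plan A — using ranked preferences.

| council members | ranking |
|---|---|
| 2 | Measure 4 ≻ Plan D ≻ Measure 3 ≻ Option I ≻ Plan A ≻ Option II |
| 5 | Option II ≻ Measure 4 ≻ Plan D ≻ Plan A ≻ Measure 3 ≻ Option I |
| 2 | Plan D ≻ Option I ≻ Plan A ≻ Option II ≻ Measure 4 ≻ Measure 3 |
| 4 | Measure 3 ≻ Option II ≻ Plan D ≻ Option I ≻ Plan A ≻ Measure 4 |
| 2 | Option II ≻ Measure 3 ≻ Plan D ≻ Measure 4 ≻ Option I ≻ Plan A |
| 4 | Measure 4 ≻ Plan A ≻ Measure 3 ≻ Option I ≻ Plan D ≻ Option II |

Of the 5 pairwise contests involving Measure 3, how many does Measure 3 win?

Measure 3 against each rival (19 council members):
Measure 3 vs Measure 4: Measure 4 wins 13–6.
Measure 3–Option II: Measure 3 10–9.
Measure 3–Plan D: Measure 3 10–9.
Measure 3 vs Option I: Measure 3, 17–2.
Measure 3–Plan A: Plan A 11–8.
Measure 3 beats Option II, Plan D, Option I; loses to Measure 4, Plan A — 3 pairwise wins.

3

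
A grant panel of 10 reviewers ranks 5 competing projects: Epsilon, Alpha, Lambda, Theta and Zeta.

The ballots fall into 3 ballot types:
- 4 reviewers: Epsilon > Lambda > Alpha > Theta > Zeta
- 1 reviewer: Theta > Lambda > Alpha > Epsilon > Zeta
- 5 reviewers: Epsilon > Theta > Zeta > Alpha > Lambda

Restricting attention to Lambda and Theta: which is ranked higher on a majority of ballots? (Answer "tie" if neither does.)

Ballots ranking Lambda above Theta: 4.
Ballots ranking Theta above Lambda: 10 − 4 = 6.
Theta wins the head-to-head 6–4.

Theta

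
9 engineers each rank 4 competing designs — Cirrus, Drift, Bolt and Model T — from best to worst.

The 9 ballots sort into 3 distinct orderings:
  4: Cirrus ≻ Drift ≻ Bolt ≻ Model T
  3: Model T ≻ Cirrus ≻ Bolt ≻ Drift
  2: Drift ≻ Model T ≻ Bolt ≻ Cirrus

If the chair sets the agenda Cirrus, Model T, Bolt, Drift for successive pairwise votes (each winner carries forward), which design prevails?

Round 1: Cirrus vs Model T — 4–5, Model T advances.
Round 2: Model T vs Bolt — 5–4, Model T advances.
Round 3: Model T vs Drift — 3–6, Drift advances.
The agenda winner is Drift.

Drift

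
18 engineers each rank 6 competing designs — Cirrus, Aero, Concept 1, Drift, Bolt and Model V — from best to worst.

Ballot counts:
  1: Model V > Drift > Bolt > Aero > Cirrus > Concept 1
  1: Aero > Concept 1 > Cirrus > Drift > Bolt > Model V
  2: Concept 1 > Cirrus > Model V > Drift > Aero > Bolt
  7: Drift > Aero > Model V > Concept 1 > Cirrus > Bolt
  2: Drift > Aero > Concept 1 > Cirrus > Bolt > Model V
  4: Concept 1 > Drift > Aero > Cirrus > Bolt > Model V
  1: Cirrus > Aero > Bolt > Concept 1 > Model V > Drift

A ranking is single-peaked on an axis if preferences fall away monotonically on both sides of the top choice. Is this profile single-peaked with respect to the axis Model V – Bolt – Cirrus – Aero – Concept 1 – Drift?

no

Axis positions: Model V=1, Bolt=2, Cirrus=3, Aero=4, Concept 1=5, Drift=6.
Ballot type 1: ranking walks positions 1-6-2-4-3-5; Drift is ranked above Bolt even though Bolt lies between Drift and the peak Model V on the axis — preferences dip and rise again. Not single-peaked.
Ballot type 2 (peak Aero at position 4): ranking walks positions 4-5-3-6-2-1, expanding outward from the peak — single-peaked.
Ballot type 3: ranking walks positions 5-3-1-6-4-2; Cirrus is ranked above Aero even though Aero lies between Cirrus and the peak Concept 1 on the axis — preferences dip and rise again. Not single-peaked.
Ballot type 4: ranking walks positions 6-4-1-5-3-2; Aero is ranked above Concept 1 even though Concept 1 lies between Aero and the peak Drift on the axis — preferences dip and rise again. Not single-peaked.
Ballot type 5: ranking walks positions 6-4-5-3-2-1; Aero is ranked above Concept 1 even though Concept 1 lies between Aero and the peak Drift on the axis — preferences dip and rise again. Not single-peaked.
Ballot type 6 (peak Concept 1 at position 5): ranking walks positions 5-6-4-3-2-1, expanding outward from the peak — single-peaked.
Ballot type 7 (peak Cirrus at position 3): ranking walks positions 3-4-2-5-1-6, expanding outward from the peak — single-peaked.
Ballot type 1 violates single-peakedness, so the profile is not single-peaked on this axis.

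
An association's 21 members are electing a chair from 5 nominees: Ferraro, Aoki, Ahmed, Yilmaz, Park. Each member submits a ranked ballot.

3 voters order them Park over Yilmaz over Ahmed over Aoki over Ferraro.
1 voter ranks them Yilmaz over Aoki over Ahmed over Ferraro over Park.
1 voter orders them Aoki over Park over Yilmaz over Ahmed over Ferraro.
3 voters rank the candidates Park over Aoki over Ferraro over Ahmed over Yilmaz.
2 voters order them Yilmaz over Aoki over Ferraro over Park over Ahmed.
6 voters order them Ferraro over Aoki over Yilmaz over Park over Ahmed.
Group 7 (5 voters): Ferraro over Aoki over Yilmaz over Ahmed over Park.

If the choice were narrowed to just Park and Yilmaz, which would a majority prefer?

Ballots ranking Park above Yilmaz: 3 + 1 + 3 = 7.
Ballots ranking Yilmaz above Park: 21 − 7 = 14.
Yilmaz wins the head-to-head 14–7.

Yilmaz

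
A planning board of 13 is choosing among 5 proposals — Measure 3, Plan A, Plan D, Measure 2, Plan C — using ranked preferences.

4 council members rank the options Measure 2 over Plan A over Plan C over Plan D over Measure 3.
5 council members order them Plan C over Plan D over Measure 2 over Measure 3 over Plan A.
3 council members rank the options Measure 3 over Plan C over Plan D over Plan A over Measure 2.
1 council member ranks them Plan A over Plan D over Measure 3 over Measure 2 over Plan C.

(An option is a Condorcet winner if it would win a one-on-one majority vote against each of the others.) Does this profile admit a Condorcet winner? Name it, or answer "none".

Check each pair by majority over 13 ballots:
Measure 3–Plan A: Measure 3 8–5.
Measure 3 vs Plan D: Measure 3 is ranked higher on 3 ballots, Plan D on 10. Plan D wins 10–3.
Measure 3 vs Measure 2: Measure 2 wins 9–4.
Measure 3–Plan C: Plan C 9–4.
Plan A vs Plan D: Plan D wins 8–5.
Plan A vs Measure 2: Plan A preferred on 3+1 = 4 ballots; Measure 2 wins 9–4.
Plan A vs Plan C: 4+1 = 5 for Plan A, 8 for Plan C — Plan C by 8–5.
Plan D vs Measure 2: 5+3+1 = 9 for Plan D, 4 for Measure 2 — Plan D by 9–4.
Plan D vs Plan C: Plan D preferred on 1 ballot; Plan C wins 12–1.
Measure 2 vs Plan C: Plan C, 8–5.
Plan C beats each of Measure 3, Plan A, Plan D, Measure 2 — Plan C is the Condorcet winner.

Plan C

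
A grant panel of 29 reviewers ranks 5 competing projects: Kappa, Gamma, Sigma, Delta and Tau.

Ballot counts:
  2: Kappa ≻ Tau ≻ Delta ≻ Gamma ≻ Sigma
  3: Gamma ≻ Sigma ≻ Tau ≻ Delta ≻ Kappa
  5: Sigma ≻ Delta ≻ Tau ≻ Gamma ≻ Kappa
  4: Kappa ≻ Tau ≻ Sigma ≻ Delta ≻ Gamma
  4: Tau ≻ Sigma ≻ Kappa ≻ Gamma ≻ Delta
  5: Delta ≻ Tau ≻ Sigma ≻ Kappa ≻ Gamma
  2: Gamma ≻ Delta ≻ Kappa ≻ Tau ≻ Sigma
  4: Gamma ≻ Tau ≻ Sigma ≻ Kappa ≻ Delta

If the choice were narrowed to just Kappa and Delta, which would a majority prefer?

Delta

Ballots ranking Kappa above Delta: 2 + 4 + 4 + 4 = 14.
Ballots ranking Delta above Kappa: 29 − 14 = 15.
Delta wins the head-to-head 15–14.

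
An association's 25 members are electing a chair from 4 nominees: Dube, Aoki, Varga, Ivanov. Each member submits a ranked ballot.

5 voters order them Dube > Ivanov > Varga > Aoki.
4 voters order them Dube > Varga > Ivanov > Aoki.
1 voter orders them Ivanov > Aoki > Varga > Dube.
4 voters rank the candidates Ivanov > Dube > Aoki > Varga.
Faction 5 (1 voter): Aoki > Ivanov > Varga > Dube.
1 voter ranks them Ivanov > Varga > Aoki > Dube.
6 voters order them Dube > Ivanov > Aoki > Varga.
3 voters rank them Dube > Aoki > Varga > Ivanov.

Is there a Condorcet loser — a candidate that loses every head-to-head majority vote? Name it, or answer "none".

Head-to-head results (25 voters):
Dube–Aoki: Dube 22–3.
Dube vs Varga: Dube preferred on 5+4+4+6+3 = 22 ballots; Dube wins 22–3.
Dube vs Ivanov: 5+4+6+3 = 18 for Dube, 7 for Ivanov — Dube by 18–7.
Aoki vs Varga: 1+4+1+6+3 = 15 for Aoki, 10 for Varga — Aoki by 15–10.
Aoki vs Ivanov: Aoki is ranked higher on 1+3 = 4 ballots, Ivanov on 21. Ivanov wins 21–4.
Varga–Ivanov: Ivanov 18–7.
Only Varga has no wins; Varga is the Condorcet loser.

Varga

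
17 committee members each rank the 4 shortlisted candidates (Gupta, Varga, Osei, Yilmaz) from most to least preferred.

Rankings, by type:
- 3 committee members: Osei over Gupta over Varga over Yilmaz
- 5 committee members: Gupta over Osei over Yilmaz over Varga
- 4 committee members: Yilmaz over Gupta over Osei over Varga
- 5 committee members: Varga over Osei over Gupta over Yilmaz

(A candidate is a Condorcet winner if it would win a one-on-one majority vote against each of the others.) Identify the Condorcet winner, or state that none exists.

Gupta

Pairwise majorities:
Gupta vs Varga: Gupta, 12–5.
Gupta vs Osei: 9 to 8, Gupta.
Gupta vs Yilmaz: Gupta is ranked higher on 3+5+5 = 13 ballots, Yilmaz on 4. Gupta wins 13–4.
Varga vs Osei: 5 to 12, Osei.
Varga vs Yilmaz: Yilmaz wins 9–8.
Osei vs Yilmaz: 13 to 4, Osei.
Gupta beats each of Varga, Osei, Yilmaz — Gupta is the Condorcet winner.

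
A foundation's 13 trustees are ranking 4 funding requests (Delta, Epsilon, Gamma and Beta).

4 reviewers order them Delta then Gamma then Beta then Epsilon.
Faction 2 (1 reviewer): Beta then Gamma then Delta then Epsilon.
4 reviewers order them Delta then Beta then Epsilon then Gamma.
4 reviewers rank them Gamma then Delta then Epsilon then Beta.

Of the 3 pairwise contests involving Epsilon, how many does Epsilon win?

0

Epsilon against each rival (13 reviewers):
Epsilon vs Delta: Delta, 13–0.
Epsilon vs Gamma: 4 for Epsilon, 9 for Gamma — Gamma by 9–4.
Epsilon vs Beta: Epsilon preferred on 4 ballots; Beta wins 9–4.
Epsilon beats no one; loses to Delta, Gamma, Beta — 0 pairwise wins.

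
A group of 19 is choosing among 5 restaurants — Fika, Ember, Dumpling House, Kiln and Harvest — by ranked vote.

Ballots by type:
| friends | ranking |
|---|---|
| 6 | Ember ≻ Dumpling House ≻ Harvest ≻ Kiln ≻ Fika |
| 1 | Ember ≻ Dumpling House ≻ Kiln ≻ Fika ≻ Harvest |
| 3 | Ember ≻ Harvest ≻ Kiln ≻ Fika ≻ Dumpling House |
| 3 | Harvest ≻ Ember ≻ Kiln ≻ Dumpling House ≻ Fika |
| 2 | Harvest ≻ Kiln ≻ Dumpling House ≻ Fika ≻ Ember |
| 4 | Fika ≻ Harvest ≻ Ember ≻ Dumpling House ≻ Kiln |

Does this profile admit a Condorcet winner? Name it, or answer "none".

Head-to-head results (19 friends):
Fika vs Ember: Ember, 13–6.
Fika–Dumpling House: Dumpling House 12–7.
Fika–Kiln: Kiln 15–4.
Fika vs Harvest: Harvest wins 14–5.
Ember–Dumpling House: Ember 17–2.
Ember–Kiln: Ember 17–2.
Ember vs Harvest: Ember wins 10–9.
Dumpling House–Kiln: Dumpling House 11–8.
Dumpling House–Harvest: Harvest 12–7.
Kiln vs Harvest: Harvest, 18–1.
Ember defeats every rival head-to-head and is the Condorcet winner.

Ember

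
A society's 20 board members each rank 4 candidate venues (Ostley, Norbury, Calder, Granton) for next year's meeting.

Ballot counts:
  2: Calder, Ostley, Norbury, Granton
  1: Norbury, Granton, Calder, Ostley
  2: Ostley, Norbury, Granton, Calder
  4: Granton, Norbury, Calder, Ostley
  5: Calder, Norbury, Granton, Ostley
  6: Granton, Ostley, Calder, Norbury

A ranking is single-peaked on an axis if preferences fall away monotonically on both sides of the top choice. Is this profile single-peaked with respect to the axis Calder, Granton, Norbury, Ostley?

Axis positions: Calder=1, Granton=2, Norbury=3, Ostley=4.
Bloc 1: ranking walks positions 1-4-3-2; Ostley is ranked above Granton even though Granton lies between Ostley and the peak Calder on the axis — preferences dip and rise again. Not single-peaked.
Bloc 2 (peak Norbury at position 3): ranking walks positions 3-2-1-4, expanding outward from the peak — single-peaked.
Bloc 3 (peak Ostley at position 4): ranking walks positions 4-3-2-1, expanding outward from the peak — single-peaked.
Bloc 4 (peak Granton at position 2): ranking walks positions 2-3-1-4, expanding outward from the peak — single-peaked.
Bloc 5: ranking walks positions 1-3-2-4; Norbury is ranked above Granton even though Granton lies between Norbury and the peak Calder on the axis — preferences dip and rise again. Not single-peaked.
Bloc 6: ranking walks positions 2-4-1-3; Ostley is ranked above Norbury even though Norbury lies between Ostley and the peak Granton on the axis — preferences dip and rise again. Not single-peaked.
Bloc 1 violates single-peakedness, so the profile is not single-peaked on this axis.

no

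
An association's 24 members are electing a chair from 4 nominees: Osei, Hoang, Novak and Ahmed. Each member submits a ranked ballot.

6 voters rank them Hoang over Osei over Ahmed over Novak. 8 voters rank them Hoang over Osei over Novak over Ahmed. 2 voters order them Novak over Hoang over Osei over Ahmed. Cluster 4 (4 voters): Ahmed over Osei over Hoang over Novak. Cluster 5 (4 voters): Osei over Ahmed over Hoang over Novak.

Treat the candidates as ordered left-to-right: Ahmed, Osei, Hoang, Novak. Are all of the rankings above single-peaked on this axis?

yes

Axis positions: Ahmed=1, Osei=2, Hoang=3, Novak=4.
Cluster 1 (peak Hoang at position 3): ranking walks positions 3-2-1-4, expanding outward from the peak — single-peaked.
Cluster 2 (peak Hoang at position 3): ranking walks positions 3-2-4-1, expanding outward from the peak — single-peaked.
Cluster 3 (peak Novak at position 4): ranking walks positions 4-3-2-1, expanding outward from the peak — single-peaked.
Cluster 4 (peak Ahmed at position 1): ranking walks positions 1-2-3-4, expanding outward from the peak — single-peaked.
Cluster 5 (peak Osei at position 2): ranking walks positions 2-1-3-4, expanding outward from the peak — single-peaked.
Every ranking is single-peaked on this axis.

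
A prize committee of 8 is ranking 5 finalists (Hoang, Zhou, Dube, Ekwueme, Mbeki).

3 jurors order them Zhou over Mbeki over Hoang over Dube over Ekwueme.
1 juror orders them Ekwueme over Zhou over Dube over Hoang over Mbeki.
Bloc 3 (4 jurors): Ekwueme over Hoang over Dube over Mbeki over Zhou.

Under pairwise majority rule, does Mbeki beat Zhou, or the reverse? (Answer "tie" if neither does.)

tie

Ballots ranking Mbeki above Zhou: 4.
Ballots ranking Zhou above Mbeki: 8 − 4 = 4.
4–4: the pair ties.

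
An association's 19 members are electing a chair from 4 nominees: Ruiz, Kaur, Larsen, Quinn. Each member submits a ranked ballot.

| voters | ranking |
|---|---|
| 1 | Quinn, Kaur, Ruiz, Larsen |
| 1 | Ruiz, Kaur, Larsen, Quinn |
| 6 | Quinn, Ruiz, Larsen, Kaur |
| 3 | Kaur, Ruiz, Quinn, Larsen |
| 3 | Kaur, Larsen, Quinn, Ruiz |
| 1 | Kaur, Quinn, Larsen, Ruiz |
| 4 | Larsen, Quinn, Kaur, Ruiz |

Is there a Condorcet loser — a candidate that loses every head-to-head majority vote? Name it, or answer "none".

Pairwise majorities:
Ruiz vs Kaur: Ruiz preferred on 1+6 = 7 ballots; Kaur wins 12–7.
Ruiz vs Larsen: 11 to 8, Ruiz.
Ruiz vs Quinn: Quinn wins 15–4.
Kaur vs Larsen: Larsen wins 10–9.
Kaur vs Quinn: Kaur preferred on 1+3+3+1 = 8 ballots; Quinn wins 11–8.
Larsen vs Quinn: 1+3+4 = 8 for Larsen, 11 for Quinn — Quinn by 11–8.
No candidate is winless: Ruiz beats Larsen; Kaur beats Ruiz; Larsen beats Kaur; Quinn beats Ruiz. There is no Condorcet loser.

none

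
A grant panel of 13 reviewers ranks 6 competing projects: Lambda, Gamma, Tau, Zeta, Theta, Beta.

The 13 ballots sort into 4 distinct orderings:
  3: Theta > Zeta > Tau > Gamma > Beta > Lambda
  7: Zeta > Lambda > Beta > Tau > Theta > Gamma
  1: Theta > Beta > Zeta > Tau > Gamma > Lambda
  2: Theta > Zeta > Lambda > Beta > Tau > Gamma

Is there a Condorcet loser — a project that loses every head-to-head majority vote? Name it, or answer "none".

Head-to-head results (13 reviewers):
Lambda vs Gamma: 9 to 4, Lambda.
Lambda vs Tau: Lambda wins 9–4.
Lambda vs Zeta: Zeta, 13–0.
Lambda vs Theta: 7 for Lambda, 6 for Theta — Lambda by 7–6.
Lambda–Beta: Lambda 9–4.
Gamma vs Tau: Tau, 13–0.
Gamma vs Zeta: Gamma is ranked higher on 0 ballots, Zeta on 13. Zeta wins 13–0.
Gamma vs Theta: 0 for Gamma, 13 for Theta — Theta by 13–0.
Gamma vs Beta: Gamma preferred on 3 ballots; Beta wins 10–3.
Tau vs Zeta: Zeta wins 13–0.
Tau vs Theta: 7 for Tau, 6 for Theta — Tau by 7–6.
Tau vs Beta: 3 for Tau, 10 for Beta — Beta by 10–3.
Zeta vs Theta: Zeta is ranked higher on 7 ballots, Theta on 6. Zeta wins 7–6.
Zeta vs Beta: Zeta wins 12–1.
Theta vs Beta: Beta, 7–6.
Gamma loses to every other project — it is the Condorcet loser.

Gamma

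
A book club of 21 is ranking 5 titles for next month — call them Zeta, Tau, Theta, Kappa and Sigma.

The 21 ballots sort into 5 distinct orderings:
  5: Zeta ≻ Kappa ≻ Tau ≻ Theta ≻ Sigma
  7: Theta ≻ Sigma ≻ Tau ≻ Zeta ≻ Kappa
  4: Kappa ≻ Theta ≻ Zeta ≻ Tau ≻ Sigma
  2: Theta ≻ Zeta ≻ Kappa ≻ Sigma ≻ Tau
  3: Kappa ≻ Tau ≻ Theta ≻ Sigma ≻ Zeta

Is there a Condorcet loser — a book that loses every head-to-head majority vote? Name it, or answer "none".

Pairwise majorities:
Zeta vs Tau: Zeta, 11–10.
Zeta–Theta: Theta 16–5.
Zeta–Kappa: Zeta 14–7.
Zeta vs Sigma: Zeta wins 11–10.
Tau vs Theta: 5+3 = 8 for Tau, 13 for Theta — Theta by 13–8.
Tau vs Kappa: Kappa, 14–7.
Tau vs Sigma: 5+4+3 = 12 for Tau, 9 for Sigma — Tau by 12–9.
Theta–Kappa: Kappa 12–9.
Theta vs Sigma: 5+7+4+2+3 = 21 for Theta, 0 for Sigma — Theta by 21–0.
Kappa vs Sigma: Kappa, 14–7.
Only Sigma has no wins; Sigma is the Condorcet loser.

Sigma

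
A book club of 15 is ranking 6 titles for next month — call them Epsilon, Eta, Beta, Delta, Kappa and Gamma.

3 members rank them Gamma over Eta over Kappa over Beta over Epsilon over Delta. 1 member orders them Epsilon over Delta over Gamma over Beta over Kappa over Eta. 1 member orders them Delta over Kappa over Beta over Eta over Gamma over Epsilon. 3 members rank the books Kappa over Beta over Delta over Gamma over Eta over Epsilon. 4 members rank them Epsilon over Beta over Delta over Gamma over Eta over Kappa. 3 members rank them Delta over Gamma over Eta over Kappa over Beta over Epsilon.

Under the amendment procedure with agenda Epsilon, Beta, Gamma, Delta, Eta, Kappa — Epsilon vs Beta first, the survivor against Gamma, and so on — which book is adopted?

Kappa

Round 1: Epsilon vs Beta — 5–10, Beta advances.
Round 2: Beta vs Gamma — 8–7, Beta advances.
Round 3: Beta vs Delta — 10–5, Beta advances.
Round 4: Beta vs Eta — 9–6, Beta advances.
Round 5: Beta vs Kappa — 5–10, Kappa advances.
Kappa survives the agenda.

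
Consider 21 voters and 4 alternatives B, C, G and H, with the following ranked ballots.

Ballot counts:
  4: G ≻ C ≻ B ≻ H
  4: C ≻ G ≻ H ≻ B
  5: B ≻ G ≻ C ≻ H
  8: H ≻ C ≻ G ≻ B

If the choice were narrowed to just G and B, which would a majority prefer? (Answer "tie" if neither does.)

G

Ballots ranking G above B: 4 + 4 + 8 = 16.
Ballots ranking B above G: 21 − 16 = 5.
G wins the head-to-head 16–5.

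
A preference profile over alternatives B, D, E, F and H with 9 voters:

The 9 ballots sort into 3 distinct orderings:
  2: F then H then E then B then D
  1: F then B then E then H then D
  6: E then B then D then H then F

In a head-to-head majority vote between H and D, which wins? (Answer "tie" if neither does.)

D

Ballots ranking H above D: 2 + 1 = 3.
Ballots ranking D above H: 9 − 3 = 6.
D wins the head-to-head 6–3.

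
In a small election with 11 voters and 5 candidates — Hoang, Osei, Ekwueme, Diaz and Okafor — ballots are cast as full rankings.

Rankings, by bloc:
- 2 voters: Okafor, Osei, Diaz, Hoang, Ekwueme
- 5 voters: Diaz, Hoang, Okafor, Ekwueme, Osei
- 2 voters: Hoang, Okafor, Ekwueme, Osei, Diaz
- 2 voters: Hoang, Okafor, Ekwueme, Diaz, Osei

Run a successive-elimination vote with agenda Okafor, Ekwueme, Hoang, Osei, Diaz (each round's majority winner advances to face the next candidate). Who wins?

Round 1: Okafor vs Ekwueme — 11–0, Okafor advances.
Round 2: Okafor vs Hoang — 2–9, Hoang advances.
Round 3: Hoang vs Osei — 9–2, Hoang advances.
Round 4: Hoang vs Diaz — 4–7, Diaz advances.
Diaz survives the agenda.

Diaz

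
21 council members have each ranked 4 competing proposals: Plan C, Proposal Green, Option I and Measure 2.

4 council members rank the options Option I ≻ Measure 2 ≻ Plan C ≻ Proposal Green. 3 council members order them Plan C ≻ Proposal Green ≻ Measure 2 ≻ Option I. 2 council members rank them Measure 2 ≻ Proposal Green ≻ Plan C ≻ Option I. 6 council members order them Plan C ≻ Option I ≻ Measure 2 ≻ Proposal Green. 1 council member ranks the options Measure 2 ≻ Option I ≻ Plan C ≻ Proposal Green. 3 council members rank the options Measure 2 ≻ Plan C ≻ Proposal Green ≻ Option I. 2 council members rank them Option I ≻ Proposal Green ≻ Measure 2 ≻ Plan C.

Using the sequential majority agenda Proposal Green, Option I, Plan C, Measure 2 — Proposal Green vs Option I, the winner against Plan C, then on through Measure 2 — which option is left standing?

Round 1: Proposal Green vs Option I — 8–13, Option I advances.
Round 2: Option I vs Plan C — 7–14, Plan C advances.
Round 3: Plan C vs Measure 2 — 9–12, Measure 2 advances.
The agenda winner is Measure 2.

Measure 2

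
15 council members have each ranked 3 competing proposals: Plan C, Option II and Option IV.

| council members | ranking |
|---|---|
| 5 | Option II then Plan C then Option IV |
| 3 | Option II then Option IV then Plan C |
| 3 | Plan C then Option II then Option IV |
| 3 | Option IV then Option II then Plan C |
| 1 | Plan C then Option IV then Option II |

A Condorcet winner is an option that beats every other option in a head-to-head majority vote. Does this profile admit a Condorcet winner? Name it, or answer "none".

Option II

Pairwise majorities:
Plan C vs Option II: 3+1 = 4 for Plan C, 11 for Option II — Option II by 11–4.
Plan C vs Option IV: Plan C preferred on 5+3+1 = 9 ballots; Plan C wins 9–6.
Option II vs Option IV: Option II preferred on 5+3+3 = 11 ballots; Option II wins 11–4.
Only Option II has no losses; Option II is the Condorcet winner.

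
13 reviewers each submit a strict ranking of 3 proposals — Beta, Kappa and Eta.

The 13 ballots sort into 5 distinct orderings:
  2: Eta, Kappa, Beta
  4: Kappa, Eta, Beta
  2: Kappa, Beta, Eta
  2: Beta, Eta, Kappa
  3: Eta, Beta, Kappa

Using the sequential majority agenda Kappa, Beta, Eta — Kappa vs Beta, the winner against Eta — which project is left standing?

Round 1: Kappa vs Beta — 8–5, Kappa advances.
Round 2: Kappa vs Eta — 6–7, Eta advances.
Eta survives the agenda.

Eta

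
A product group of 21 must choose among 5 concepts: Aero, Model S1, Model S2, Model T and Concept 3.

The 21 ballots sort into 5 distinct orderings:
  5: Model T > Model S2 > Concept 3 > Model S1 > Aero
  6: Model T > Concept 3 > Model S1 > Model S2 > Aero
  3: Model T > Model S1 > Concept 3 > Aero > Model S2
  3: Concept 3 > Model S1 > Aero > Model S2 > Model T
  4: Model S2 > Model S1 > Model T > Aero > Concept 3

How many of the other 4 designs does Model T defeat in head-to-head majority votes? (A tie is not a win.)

Model T against each rival (21 engineers):
Model T vs Aero: 18 to 3, Model T.
Model T–Model S1: Model T 14–7.
Model T vs Model S2: Model T preferred on 5+6+3 = 14 ballots; Model T wins 14–7.
Model T vs Concept 3: Model T, 18–3.
Model T beats Aero, Model S1, Model S2, Concept 3 — 4 pairwise wins.

4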